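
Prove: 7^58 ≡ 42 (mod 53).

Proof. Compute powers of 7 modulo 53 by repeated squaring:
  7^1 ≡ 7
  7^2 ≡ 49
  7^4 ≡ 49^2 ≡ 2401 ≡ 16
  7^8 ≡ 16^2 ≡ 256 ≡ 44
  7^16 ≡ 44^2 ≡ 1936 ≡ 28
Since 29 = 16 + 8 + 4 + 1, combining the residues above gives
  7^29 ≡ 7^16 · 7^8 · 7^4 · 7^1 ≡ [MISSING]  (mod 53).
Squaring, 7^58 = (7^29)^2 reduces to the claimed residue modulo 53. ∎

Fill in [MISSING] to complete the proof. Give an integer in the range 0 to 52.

25

7^16 · 7^8 · 7^4 · 7^1 ≡ 28 · 44 · 16 · 7 = 137984.
137984 mod 53 = 25, so 7^29 ≡ 25 (mod 53).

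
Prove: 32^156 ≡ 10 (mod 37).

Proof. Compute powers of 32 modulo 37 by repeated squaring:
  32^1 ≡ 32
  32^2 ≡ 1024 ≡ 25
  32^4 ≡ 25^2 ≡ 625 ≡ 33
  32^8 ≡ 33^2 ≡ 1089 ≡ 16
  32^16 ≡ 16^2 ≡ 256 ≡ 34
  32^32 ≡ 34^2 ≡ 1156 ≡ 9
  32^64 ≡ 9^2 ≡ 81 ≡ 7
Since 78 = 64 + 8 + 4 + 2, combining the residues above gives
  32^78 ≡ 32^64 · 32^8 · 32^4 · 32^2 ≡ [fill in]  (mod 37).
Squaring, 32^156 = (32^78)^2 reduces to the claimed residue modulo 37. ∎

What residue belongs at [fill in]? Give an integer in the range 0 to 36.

Multiply the listed residues: 7 · 16 · 33 · 25 = 112 → 3696 → 92400.
Reducing modulo 37: 92400 = 2497·37 + 11, so 32^78 ≡ 11.

11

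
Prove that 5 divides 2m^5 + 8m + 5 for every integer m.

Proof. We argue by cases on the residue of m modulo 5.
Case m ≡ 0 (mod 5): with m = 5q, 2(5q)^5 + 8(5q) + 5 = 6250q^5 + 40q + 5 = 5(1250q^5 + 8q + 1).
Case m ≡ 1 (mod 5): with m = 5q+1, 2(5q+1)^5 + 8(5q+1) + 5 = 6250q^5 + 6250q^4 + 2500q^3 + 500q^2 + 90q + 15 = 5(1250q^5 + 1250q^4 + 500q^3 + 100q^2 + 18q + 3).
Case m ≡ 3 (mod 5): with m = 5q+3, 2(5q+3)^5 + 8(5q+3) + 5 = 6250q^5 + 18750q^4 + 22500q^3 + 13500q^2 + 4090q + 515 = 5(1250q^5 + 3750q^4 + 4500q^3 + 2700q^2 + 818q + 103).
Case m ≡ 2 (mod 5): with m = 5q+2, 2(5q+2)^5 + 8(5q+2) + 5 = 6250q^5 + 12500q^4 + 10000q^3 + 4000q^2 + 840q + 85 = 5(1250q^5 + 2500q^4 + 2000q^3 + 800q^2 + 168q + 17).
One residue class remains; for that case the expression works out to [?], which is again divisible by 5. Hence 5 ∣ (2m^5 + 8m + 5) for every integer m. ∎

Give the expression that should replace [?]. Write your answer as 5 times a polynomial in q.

5(1250q^5 + 5000q^4 + 8000q^3 + 6400q^2 + 2568q + 417)

The residues treated are {0, 1, 3, 2}, so the missing case is m ≡ 4 (mod 5); write m = 5q+4.
Then 2(5q+4)^5 + 8(5q+4) + 5 = 6250q^5 + 25000q^4 + 40000q^3 + 32000q^2 + 12840q + 2085 = 5(1250q^5 + 5000q^4 + 8000q^3 + 6400q^2 + 2568q + 417).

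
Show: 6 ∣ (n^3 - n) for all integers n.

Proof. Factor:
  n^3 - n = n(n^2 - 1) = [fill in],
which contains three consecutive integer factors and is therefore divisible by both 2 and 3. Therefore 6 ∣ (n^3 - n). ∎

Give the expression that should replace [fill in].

(n - 1)n(n + 1)

n(n^2 - 1) = n(n - 1)(n + 1) = (n - 1)n(n + 1).
These three factors are consecutive integers, so their product is divisible by 6.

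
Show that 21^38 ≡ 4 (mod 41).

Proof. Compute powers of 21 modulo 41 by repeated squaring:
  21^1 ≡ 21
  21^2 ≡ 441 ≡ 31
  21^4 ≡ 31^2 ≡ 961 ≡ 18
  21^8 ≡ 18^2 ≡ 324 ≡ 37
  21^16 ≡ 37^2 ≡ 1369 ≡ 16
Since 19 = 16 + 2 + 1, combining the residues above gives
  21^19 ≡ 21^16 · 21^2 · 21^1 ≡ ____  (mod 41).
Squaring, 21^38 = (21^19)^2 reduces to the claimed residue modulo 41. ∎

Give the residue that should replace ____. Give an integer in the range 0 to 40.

2

21^16 · 21^2 · 21^1 ≡ 16 · 31 · 21 = 10416.
10416 mod 41 = 2, so 21^19 ≡ 2 (mod 41).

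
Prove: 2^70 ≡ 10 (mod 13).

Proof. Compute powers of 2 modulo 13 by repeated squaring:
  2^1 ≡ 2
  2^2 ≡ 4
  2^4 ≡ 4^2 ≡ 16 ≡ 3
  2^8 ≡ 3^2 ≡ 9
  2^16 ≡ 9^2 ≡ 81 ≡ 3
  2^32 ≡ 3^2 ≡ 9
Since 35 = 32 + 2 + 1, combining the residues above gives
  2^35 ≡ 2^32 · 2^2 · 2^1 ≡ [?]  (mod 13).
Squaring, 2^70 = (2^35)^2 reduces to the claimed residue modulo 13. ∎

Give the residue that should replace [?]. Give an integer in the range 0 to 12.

7

2^32 · 2^2 · 2^1 ≡ 9 · 4 · 2 = 72.
72 mod 13 = 7, so 2^35 ≡ 7 (mod 13).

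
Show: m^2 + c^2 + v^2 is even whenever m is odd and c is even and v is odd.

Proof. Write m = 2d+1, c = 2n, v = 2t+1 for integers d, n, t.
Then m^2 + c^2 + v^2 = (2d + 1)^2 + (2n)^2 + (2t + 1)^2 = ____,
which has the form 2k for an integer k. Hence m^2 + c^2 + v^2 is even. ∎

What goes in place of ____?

2(2d^2 + 2d + 2n^2 + 2t^2 + 2t + 1)

Expanding: (2d + 1)^2 + (2n)^2 + (2t + 1)^2 = 4d^2 + 4d + 4n^2 + 4t^2 + 4t + 2.
Every term is even; pulling out the factor of 2 gives 2(2d^2 + 2d + 2n^2 + 2t^2 + 2t + 1).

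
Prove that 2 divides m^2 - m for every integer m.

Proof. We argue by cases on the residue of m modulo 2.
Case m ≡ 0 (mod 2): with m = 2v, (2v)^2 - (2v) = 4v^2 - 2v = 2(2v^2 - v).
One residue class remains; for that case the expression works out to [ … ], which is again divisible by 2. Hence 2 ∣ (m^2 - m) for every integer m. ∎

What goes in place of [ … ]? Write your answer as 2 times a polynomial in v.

Only m ≡ 1 (mod 2) is unaccounted for. Put m = 2v+1:
(2v+1)^2 - (2v+1) expands to 4v^2 + 2v,
and factoring out 2 leaves 2(2v^2 + v).

2(2v^2 + v)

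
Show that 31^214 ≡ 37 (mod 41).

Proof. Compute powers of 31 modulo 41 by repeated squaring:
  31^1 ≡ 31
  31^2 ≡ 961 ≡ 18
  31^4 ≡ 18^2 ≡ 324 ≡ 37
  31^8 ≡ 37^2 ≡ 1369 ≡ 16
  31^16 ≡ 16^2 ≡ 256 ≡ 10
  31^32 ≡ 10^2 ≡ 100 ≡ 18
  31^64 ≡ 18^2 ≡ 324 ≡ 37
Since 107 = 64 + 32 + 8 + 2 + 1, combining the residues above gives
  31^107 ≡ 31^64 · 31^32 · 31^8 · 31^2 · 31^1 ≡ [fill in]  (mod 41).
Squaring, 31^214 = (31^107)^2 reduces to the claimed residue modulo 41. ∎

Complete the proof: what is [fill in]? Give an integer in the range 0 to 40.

23

Multiply the listed residues: 37 · 18 · 16 · 18 · 31 = 666 → 10656 → 191808 → 5946048.
Reducing modulo 41: 5946048 = 145025·41 + 23, so 31^107 ≡ 23.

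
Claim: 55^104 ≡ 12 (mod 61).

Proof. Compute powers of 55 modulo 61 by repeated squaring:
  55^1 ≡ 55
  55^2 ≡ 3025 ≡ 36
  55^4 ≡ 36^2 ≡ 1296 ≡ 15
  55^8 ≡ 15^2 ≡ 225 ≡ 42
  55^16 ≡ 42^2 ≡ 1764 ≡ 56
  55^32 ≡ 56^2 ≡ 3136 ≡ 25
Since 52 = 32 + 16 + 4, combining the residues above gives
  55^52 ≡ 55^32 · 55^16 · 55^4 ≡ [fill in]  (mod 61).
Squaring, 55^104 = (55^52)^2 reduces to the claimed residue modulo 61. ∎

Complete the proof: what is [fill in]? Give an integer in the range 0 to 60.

16

Multiply the listed residues: 25 · 56 · 15 = 1400 → 21000.
Reducing modulo 61: 21000 = 344·61 + 16, so 55^52 ≡ 16.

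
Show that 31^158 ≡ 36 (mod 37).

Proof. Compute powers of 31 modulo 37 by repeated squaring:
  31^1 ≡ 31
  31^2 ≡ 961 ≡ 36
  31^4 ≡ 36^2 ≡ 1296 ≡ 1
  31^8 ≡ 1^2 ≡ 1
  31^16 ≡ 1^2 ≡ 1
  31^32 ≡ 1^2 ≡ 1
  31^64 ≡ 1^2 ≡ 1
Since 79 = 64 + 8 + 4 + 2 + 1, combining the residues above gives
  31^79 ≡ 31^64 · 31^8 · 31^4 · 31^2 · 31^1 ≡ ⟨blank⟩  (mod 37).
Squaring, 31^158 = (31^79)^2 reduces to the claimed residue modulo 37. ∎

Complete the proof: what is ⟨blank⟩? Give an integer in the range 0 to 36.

Multiply the listed residues: 1 · 1 · 1 · 36 · 31 = 1 → 1 → 36 → 1116.
Reducing modulo 37: 1116 = 30·37 + 6, so 31^79 ≡ 6.

6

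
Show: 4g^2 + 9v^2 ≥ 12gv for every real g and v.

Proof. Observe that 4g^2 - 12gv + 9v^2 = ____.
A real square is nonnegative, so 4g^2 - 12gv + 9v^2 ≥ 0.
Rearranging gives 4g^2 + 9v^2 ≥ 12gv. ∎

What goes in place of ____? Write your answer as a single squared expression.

4g^2 - 12gv + 9v^2 is a perfect-square trinomial: the outer terms are (2g)^2 and (3v)^2, and the cross term is -2·2g·3v.
So 4g^2 - 12gv + 9v^2 = (2g - 3v)^2 ≥ 0.

(2g - 3v)^2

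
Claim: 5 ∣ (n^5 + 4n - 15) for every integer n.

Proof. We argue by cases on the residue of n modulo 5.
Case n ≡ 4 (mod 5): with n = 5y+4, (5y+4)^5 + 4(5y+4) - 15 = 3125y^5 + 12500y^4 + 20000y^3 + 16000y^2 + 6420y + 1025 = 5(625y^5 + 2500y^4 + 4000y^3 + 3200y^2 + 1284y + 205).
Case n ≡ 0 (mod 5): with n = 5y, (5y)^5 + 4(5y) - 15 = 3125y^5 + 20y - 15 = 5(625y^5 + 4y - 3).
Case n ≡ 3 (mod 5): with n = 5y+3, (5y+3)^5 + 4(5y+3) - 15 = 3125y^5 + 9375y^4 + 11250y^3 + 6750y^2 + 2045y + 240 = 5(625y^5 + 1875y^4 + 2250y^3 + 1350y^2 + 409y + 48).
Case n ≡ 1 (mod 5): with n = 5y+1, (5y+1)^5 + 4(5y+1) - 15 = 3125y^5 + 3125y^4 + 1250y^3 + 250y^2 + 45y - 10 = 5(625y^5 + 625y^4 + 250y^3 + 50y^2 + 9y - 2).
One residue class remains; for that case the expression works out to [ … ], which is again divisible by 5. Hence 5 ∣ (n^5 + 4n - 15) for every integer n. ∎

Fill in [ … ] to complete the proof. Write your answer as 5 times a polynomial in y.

5(625y^5 + 1250y^4 + 1000y^3 + 400y^2 + 84y + 5)

The residues treated are {4, 0, 3, 1}, so the missing case is n ≡ 2 (mod 5); write n = 5y+2.
Then (5y+2)^5 + 4(5y+2) - 15 = 3125y^5 + 6250y^4 + 5000y^3 + 2000y^2 + 420y + 25 = 5(625y^5 + 1250y^4 + 1000y^3 + 400y^2 + 84y + 5).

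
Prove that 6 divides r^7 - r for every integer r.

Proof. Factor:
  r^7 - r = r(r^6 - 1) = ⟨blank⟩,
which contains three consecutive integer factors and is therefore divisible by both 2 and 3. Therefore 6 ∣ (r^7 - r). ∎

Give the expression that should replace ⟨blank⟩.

r^6 - 1 = (r^2 - 1)(r^4 + r^2 + 1), and r^2 - 1 = (r-1)(r+1).
So r(r^6 - 1) = (r - 1)r(r + 1)(r^4 + r^2 + 1).

(r - 1)r(r + 1)(r^4 + r^2 + 1)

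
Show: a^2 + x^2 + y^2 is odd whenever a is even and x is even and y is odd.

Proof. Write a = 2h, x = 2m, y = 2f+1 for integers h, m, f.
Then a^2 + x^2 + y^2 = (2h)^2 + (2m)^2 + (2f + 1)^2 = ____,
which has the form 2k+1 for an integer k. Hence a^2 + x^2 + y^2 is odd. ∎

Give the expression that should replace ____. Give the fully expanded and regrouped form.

2(2f^2 + 2f + 2h^2 + 2m^2) + 1

Expanding: (2h)^2 + (2m)^2 + (2f + 1)^2 = 4f^2 + 4f + 4h^2 + 4m^2 + 1.
Every term except the constant is even, so this is 2(2f^2 + 2f + 2h^2 + 2m^2) + 1,
and 2f^2 + 2f + 2h^2 + 2m^2 ∈ ℤ gives the required form.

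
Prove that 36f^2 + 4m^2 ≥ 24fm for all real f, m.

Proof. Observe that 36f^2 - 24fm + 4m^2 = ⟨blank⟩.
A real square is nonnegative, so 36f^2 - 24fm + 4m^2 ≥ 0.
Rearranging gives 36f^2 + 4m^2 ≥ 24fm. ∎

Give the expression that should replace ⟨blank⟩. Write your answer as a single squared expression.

36f^2 - 24fm + 4m^2 is a perfect-square trinomial: the outer terms are (6f)^2 and (2m)^2, and the cross term is -2·6f·2m.
So 36f^2 - 24fm + 4m^2 = (6f - 2m)^2 ≥ 0.

(6f - 2m)^2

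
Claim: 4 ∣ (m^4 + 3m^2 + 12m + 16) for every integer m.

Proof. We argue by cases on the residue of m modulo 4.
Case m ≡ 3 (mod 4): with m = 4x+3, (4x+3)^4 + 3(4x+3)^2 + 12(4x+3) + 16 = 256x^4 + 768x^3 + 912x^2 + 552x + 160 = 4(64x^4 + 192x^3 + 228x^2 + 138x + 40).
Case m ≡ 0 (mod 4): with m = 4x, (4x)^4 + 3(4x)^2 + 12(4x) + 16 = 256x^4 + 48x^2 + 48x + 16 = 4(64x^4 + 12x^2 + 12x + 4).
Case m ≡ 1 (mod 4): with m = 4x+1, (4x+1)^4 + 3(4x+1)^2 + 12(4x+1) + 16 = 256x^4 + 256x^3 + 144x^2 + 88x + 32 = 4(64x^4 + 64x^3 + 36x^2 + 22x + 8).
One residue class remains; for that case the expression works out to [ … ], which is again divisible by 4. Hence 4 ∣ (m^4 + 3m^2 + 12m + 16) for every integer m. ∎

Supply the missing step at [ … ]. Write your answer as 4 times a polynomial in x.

The residues treated are {3, 0, 1}, so the missing case is m ≡ 2 (mod 4); write m = 4x+2.
Then (4x+2)^4 + 3(4x+2)^2 + 12(4x+2) + 16 = 256x^4 + 512x^3 + 432x^2 + 224x + 68 = 4(64x^4 + 128x^3 + 108x^2 + 56x + 17).

4(64x^4 + 128x^3 + 108x^2 + 56x + 17)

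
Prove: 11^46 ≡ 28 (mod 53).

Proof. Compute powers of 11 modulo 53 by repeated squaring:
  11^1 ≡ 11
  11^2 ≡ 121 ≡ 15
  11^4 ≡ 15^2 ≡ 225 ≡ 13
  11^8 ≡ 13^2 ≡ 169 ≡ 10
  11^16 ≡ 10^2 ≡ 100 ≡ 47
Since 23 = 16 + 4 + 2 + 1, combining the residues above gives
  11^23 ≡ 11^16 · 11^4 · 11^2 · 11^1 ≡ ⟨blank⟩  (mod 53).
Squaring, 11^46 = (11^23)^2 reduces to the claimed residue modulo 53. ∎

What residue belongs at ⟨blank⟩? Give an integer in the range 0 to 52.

11^16 · 11^4 · 11^2 · 11^1 ≡ 47 · 13 · 15 · 11 = 100815.
100815 mod 53 = 9, so 11^23 ≡ 9 (mod 53).

9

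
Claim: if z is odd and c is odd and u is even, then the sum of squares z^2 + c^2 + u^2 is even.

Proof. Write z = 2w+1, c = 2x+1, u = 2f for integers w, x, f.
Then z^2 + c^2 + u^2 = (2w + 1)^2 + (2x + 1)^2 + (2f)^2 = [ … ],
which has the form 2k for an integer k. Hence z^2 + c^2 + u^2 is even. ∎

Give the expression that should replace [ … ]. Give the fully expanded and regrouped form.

2(2f^2 + 2w^2 + 2w + 2x^2 + 2x + 1)

Expanding: (2w + 1)^2 + (2x + 1)^2 + (2f)^2 = 4f^2 + 4w^2 + 4w + 4x^2 + 4x + 2.
Every term is even; pulling out the factor of 2 gives 2(2f^2 + 2w^2 + 2w + 2x^2 + 2x + 1).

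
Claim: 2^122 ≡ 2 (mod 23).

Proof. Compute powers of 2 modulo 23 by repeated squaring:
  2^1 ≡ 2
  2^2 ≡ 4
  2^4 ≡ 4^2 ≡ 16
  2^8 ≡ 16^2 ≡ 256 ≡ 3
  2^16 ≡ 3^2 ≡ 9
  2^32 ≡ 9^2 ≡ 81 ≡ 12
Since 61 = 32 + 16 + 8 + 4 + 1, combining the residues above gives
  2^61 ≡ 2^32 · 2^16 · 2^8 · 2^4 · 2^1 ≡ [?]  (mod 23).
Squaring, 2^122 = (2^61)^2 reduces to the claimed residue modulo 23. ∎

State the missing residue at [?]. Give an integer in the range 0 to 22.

18

2^32 · 2^16 · 2^8 · 2^4 · 2^1 ≡ 12 · 9 · 3 · 16 · 2 = 10368.
10368 mod 23 = 18, so 2^61 ≡ 18 (mod 23).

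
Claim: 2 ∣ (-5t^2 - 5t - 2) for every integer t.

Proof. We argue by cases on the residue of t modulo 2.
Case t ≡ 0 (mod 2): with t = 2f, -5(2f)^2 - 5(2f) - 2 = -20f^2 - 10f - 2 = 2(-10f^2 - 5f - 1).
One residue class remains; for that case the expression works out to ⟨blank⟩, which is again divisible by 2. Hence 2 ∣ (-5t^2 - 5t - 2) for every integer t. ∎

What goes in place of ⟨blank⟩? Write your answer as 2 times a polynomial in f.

2(-10f^2 - 15f - 6)

The residues treated are {0}, so the missing case is t ≡ 1 (mod 2); write t = 2f+1.
Then -5(2f+1)^2 - 5(2f+1) - 2 = -20f^2 - 30f - 12 = 2(-10f^2 - 15f - 6).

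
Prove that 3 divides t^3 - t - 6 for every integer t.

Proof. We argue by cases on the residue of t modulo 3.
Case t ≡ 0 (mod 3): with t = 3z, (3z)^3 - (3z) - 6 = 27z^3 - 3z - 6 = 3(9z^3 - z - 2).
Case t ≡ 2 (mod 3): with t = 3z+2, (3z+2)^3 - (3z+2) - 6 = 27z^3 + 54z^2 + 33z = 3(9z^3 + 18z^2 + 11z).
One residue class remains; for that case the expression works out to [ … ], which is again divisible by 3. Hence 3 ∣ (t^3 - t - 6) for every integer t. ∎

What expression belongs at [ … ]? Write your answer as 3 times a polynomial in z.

3(9z^3 + 9z^2 + 2z - 2)

Only t ≡ 1 (mod 3) is unaccounted for. Put t = 3z+1:
(3z+1)^3 - (3z+1) - 6 expands to 27z^3 + 27z^2 + 6z - 6,
and factoring out 3 leaves 3(9z^3 + 9z^2 + 2z - 2).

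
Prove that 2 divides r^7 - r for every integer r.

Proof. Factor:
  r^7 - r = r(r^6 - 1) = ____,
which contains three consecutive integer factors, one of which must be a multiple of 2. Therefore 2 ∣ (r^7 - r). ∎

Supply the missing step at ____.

(r - 1)r(r + 1)(r^4 + r^2 + 1)

r^6 - 1 = (r^2 - 1)(r^4 + r^2 + 1), and r^2 - 1 = (r-1)(r+1).
So r(r^6 - 1) = (r - 1)r(r + 1)(r^4 + r^2 + 1).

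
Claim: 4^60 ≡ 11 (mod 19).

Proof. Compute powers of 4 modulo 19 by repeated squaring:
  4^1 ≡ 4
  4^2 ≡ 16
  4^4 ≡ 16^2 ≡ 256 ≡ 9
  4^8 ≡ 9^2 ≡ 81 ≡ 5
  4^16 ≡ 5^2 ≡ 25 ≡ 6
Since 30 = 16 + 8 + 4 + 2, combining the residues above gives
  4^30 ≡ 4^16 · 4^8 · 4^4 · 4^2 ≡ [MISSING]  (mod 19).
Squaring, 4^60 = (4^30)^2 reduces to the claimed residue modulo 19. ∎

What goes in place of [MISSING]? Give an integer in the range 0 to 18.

7

Multiply the listed residues: 6 · 5 · 9 · 16 = 30 → 270 → 4320.
Reducing modulo 19: 4320 = 227·19 + 7, so 4^30 ≡ 7.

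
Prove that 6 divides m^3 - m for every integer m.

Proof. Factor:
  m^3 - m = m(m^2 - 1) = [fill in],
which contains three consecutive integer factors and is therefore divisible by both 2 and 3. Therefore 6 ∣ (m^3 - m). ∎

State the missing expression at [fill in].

m(m^2 - 1) = m(m - 1)(m + 1) = (m - 1)m(m + 1).
These three factors are consecutive integers, so their product is divisible by 6.

(m - 1)m(m + 1)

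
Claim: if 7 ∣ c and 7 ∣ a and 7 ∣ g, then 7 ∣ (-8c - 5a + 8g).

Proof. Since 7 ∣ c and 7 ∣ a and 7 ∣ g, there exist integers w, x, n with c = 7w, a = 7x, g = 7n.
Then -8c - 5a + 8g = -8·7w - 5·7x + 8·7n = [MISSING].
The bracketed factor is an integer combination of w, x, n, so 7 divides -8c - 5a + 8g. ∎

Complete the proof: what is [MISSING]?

Each term has a factor of 7: -8·7w - 5·7x + 8·7n = 7·(8n - 8w - 5x).
Since 8n - 8w - 5x is an integer, 7 ∣ (-8c - 5a + 8g).

7(8n - 8w - 5x)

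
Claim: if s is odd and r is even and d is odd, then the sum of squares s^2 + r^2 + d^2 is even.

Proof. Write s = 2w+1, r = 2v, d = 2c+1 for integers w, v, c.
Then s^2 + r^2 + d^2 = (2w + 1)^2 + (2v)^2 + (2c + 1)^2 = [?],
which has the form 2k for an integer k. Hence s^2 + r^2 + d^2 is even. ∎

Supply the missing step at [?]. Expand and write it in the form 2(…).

2(2c^2 + 2c + 2v^2 + 2w^2 + 2w + 1)

Expanding: (2w + 1)^2 + (2v)^2 + (2c + 1)^2 = 4c^2 + 4c + 4v^2 + 4w^2 + 4w + 2.
Every term is even; pulling out the factor of 2 gives 2(2c^2 + 2c + 2v^2 + 2w^2 + 2w + 1).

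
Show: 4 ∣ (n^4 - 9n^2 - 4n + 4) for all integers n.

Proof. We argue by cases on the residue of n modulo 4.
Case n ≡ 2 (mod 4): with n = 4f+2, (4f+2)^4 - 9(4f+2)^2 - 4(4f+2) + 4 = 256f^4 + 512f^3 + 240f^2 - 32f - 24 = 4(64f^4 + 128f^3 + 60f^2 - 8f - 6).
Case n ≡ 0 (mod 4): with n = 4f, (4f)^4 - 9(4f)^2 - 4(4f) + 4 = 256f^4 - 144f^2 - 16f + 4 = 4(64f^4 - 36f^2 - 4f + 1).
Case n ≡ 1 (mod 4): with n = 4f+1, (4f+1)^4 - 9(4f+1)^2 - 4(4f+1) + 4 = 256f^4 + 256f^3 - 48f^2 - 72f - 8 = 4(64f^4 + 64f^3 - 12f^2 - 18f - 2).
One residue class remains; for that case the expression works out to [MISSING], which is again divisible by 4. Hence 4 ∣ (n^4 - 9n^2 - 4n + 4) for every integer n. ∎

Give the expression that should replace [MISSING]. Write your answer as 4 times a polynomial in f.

4(64f^4 + 192f^3 + 180f^2 + 50f - 2)

The residues treated are {2, 0, 1}, so the missing case is n ≡ 3 (mod 4); write n = 4f+3.
Then (4f+3)^4 - 9(4f+3)^2 - 4(4f+3) + 4 = 256f^4 + 768f^3 + 720f^2 + 200f - 8 = 4(64f^4 + 192f^3 + 180f^2 + 50f - 2).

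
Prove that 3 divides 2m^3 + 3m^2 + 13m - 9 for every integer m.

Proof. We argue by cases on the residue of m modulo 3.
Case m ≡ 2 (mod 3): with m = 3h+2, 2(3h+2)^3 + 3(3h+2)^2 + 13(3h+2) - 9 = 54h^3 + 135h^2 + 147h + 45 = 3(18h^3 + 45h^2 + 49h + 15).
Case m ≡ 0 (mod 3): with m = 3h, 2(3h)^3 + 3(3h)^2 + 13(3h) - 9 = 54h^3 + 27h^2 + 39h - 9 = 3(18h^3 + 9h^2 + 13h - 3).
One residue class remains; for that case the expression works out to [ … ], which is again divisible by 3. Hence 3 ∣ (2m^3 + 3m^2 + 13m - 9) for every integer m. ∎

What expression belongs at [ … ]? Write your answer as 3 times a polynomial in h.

Only m ≡ 1 (mod 3) is unaccounted for. Put m = 3h+1:
2(3h+1)^3 + 3(3h+1)^2 + 13(3h+1) - 9 expands to 54h^3 + 81h^2 + 75h + 9,
and factoring out 3 leaves 3(18h^3 + 27h^2 + 25h + 3).

3(18h^3 + 27h^2 + 25h + 3)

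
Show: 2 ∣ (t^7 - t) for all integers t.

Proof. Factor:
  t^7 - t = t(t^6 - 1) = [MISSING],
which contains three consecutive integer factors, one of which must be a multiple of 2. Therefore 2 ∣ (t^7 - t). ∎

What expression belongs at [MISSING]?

(t - 1)t(t + 1)(t^4 + t^2 + 1)

t^6 - 1 = (t^2 - 1)(t^4 + t^2 + 1), and t^2 - 1 = (t-1)(t+1).
So t(t^6 - 1) = (t - 1)t(t + 1)(t^4 + t^2 + 1).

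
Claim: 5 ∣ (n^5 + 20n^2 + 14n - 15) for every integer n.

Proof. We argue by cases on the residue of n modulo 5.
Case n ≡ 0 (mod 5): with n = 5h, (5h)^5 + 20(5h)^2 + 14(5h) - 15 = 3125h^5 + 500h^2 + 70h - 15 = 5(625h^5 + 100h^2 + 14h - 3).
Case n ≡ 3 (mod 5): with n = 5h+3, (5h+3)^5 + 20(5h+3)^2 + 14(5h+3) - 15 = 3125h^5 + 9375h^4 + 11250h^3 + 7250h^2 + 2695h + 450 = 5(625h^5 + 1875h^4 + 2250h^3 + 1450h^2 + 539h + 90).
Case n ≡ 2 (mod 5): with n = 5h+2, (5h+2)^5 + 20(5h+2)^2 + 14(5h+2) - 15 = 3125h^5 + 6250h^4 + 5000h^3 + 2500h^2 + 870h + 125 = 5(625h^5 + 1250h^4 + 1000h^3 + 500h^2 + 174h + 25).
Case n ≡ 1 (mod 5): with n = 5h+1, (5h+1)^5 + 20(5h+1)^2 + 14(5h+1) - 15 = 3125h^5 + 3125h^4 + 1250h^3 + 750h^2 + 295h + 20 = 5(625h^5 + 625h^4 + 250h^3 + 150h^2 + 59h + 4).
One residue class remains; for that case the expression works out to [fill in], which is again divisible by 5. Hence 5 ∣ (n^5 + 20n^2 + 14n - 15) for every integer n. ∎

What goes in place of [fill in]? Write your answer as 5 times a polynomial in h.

5(625h^5 + 2500h^4 + 4000h^3 + 3300h^2 + 1454h + 277)

The residues treated are {0, 3, 2, 1}, so the missing case is n ≡ 4 (mod 5); write n = 5h+4.
Then (5h+4)^5 + 20(5h+4)^2 + 14(5h+4) - 15 = 3125h^5 + 12500h^4 + 20000h^3 + 16500h^2 + 7270h + 1385 = 5(625h^5 + 2500h^4 + 4000h^3 + 3300h^2 + 1454h + 277).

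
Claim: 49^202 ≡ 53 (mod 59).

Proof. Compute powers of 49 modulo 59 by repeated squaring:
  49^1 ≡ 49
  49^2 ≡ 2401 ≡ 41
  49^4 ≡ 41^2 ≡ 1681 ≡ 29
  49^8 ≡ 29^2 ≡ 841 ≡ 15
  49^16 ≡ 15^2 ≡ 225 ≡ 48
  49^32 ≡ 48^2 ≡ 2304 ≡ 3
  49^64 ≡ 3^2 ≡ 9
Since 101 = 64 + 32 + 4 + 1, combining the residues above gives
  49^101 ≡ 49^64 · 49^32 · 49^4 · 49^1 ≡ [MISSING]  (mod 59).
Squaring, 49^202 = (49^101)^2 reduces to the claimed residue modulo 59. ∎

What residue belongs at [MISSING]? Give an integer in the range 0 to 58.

17

Multiply the listed residues: 9 · 3 · 29 · 49 = 27 → 783 → 38367.
Reducing modulo 59: 38367 = 650·59 + 17, so 49^101 ≡ 17.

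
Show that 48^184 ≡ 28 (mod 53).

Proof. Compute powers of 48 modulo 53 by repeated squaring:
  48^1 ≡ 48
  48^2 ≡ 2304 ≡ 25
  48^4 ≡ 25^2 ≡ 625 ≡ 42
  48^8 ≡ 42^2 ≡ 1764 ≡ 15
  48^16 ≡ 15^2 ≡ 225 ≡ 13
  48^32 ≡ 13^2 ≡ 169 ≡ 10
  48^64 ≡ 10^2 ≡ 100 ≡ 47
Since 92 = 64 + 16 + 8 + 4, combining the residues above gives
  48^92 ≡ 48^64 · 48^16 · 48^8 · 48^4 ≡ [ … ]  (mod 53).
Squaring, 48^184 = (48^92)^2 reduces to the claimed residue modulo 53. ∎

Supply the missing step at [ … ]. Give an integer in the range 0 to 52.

44

48^64 · 48^16 · 48^8 · 48^4 ≡ 47 · 13 · 15 · 42 = 384930.
384930 mod 53 = 44, so 48^92 ≡ 44 (mod 53).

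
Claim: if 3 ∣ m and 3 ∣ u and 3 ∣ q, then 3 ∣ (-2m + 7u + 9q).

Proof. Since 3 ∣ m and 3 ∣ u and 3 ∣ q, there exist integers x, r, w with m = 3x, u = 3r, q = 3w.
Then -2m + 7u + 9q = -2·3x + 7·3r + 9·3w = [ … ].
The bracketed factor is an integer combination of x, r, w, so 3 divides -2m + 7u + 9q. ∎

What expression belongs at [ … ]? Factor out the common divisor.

3(7r + 9w - 2x)

Pull the common 3 out of every term: -2·3x + 7·3r + 9·3w = 3(7r + 9w - 2x).
7r + 9w - 2x is an integer, which exhibits the divisibility.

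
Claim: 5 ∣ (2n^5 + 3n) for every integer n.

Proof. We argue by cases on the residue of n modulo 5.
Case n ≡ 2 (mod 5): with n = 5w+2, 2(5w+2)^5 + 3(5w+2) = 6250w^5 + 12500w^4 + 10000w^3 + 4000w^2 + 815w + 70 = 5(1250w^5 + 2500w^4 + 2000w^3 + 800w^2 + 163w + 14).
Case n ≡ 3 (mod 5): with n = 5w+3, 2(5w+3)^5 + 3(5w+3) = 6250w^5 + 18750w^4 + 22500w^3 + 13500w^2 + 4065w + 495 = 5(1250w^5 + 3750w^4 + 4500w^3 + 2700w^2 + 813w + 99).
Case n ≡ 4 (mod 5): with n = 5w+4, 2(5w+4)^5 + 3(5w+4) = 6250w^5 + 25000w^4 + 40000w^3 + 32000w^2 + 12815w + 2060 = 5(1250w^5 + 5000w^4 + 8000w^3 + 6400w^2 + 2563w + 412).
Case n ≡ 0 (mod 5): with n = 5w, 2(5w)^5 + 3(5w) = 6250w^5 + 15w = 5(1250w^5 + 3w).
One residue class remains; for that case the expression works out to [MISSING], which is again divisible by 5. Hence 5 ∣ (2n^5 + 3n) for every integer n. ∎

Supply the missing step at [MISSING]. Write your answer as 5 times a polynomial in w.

Only n ≡ 1 (mod 5) is unaccounted for. Put n = 5w+1:
2(5w+1)^5 + 3(5w+1) expands to 6250w^5 + 6250w^4 + 2500w^3 + 500w^2 + 65w + 5,
and factoring out 5 leaves 5(1250w^5 + 1250w^4 + 500w^3 + 100w^2 + 13w + 1).

5(1250w^5 + 1250w^4 + 500w^3 + 100w^2 + 13w + 1)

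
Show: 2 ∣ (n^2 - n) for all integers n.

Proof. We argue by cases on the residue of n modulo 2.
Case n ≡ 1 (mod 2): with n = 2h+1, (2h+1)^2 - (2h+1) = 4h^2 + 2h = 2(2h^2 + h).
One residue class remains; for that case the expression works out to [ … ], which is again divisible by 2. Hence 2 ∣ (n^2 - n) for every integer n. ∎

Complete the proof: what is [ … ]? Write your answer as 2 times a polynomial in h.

2(2h^2 - h)

Only n ≡ 0 (mod 2) is unaccounted for. Put n = 2h:
(2h)^2 - (2h) expands to 4h^2 - 2h,
and factoring out 2 leaves 2(2h^2 - h).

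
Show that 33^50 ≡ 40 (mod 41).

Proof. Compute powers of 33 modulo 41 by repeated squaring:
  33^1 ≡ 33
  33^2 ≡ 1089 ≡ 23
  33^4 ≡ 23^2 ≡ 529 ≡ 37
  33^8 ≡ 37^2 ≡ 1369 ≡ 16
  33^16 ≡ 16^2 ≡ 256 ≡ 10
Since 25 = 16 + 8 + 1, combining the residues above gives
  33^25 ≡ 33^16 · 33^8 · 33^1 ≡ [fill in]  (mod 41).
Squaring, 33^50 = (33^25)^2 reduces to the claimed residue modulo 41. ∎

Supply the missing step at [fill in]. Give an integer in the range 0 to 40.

32

33^16 · 33^8 · 33^1 ≡ 10 · 16 · 33 = 5280.
5280 mod 41 = 32, so 33^25 ≡ 32 (mod 41).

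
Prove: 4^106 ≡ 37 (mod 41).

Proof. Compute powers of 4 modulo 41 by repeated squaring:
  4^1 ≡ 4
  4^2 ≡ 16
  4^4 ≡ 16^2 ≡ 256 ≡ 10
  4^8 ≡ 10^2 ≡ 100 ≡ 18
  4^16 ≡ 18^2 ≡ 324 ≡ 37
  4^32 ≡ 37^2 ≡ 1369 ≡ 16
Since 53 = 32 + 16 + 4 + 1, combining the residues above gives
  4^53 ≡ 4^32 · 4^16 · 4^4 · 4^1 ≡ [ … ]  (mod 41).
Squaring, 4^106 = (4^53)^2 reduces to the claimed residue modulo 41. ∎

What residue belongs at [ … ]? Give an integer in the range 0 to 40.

Multiply the listed residues: 16 · 37 · 10 · 4 = 592 → 5920 → 23680.
Reducing modulo 41: 23680 = 577·41 + 23, so 4^53 ≡ 23.

23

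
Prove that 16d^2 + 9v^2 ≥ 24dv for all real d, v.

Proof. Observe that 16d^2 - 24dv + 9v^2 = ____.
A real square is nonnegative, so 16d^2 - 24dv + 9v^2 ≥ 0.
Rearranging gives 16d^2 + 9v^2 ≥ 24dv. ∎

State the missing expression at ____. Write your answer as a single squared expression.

(4d - 3v)^2

The leading and trailing coefficients are 4^2 and 3^2, and 24 = 2·4·3, so the trinomial is (4d - 3v)^2.
Hence 16d^2 - 24dv + 9v^2 ≥ 0.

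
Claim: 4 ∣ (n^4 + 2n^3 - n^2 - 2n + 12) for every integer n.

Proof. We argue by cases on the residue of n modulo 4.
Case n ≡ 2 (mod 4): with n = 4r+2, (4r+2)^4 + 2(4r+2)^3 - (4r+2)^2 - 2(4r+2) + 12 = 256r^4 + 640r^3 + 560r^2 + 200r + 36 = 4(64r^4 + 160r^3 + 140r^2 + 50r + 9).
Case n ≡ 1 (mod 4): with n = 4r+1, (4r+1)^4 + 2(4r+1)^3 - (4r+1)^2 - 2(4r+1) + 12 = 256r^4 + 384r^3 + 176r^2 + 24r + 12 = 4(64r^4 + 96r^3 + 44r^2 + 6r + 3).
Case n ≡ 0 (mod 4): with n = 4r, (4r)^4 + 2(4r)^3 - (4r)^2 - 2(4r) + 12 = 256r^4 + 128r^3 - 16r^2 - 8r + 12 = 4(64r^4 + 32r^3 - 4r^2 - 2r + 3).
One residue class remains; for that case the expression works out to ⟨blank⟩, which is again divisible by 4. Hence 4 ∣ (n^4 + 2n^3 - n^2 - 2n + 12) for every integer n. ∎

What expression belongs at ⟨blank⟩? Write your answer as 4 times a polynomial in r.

4(64r^4 + 224r^3 + 284r^2 + 154r + 33)

The residues treated are {2, 1, 0}, so the missing case is n ≡ 3 (mod 4); write n = 4r+3.
Then (4r+3)^4 + 2(4r+3)^3 - (4r+3)^2 - 2(4r+3) + 12 = 256r^4 + 896r^3 + 1136r^2 + 616r + 132 = 4(64r^4 + 224r^3 + 284r^2 + 154r + 33).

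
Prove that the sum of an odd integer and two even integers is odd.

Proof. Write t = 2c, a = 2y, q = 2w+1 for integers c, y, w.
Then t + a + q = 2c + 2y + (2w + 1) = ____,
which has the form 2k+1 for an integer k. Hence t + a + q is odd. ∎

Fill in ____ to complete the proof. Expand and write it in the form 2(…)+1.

2(c + w + y) + 1

2c + 2y + (2w + 1) = 2c + 2w + 2y + 1
= 2(c + w + y) + 1.
Since c + w + y is an integer, the sum is of the form 2k+1 for an integer k.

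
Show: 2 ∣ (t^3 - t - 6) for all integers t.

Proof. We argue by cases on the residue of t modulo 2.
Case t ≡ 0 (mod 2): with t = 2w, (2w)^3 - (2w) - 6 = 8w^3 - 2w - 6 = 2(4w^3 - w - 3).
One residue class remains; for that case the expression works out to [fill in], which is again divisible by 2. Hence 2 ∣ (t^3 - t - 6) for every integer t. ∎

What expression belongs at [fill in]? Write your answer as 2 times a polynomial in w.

2(4w^3 + 6w^2 + 2w - 3)

The residues treated are {0}, so the missing case is t ≡ 1 (mod 2); write t = 2w+1.
Then (2w+1)^3 - (2w+1) - 6 = 8w^3 + 12w^2 + 4w - 6 = 2(4w^3 + 6w^2 + 2w - 3).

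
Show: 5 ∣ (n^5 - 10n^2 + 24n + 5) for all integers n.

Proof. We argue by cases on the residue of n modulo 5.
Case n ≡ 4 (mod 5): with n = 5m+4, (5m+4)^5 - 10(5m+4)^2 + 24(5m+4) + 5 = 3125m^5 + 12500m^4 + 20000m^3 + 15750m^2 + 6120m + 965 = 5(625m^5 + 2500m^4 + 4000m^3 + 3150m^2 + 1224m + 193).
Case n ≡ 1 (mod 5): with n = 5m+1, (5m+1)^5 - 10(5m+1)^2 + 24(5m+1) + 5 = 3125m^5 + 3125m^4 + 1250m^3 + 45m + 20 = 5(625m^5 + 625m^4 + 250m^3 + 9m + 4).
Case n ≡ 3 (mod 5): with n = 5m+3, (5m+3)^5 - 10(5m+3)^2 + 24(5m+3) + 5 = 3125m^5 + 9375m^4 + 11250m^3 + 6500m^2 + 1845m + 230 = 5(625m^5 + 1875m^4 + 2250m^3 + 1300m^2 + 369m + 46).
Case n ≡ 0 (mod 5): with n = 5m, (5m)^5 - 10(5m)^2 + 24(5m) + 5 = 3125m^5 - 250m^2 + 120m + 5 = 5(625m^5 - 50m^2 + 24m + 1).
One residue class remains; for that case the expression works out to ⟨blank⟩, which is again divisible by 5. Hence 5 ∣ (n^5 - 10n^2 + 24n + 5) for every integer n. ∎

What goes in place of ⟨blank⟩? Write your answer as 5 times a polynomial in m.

5(625m^5 + 1250m^4 + 1000m^3 + 350m^2 + 64m + 9)

Only n ≡ 2 (mod 5) is unaccounted for. Put n = 5m+2:
(5m+2)^5 - 10(5m+2)^2 + 24(5m+2) + 5 expands to 3125m^5 + 6250m^4 + 5000m^3 + 1750m^2 + 320m + 45,
and factoring out 5 leaves 5(625m^5 + 1250m^4 + 1000m^3 + 350m^2 + 64m + 9).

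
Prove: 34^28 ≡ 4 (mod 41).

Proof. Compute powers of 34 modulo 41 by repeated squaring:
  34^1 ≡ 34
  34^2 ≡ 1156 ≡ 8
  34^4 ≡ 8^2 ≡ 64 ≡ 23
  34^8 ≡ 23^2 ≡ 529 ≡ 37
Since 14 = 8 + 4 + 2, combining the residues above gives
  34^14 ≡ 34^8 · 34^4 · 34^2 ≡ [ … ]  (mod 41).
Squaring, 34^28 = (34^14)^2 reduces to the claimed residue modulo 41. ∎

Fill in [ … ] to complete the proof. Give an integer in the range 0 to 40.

34^8 · 34^4 · 34^2 ≡ 37 · 23 · 8 = 6808.
6808 mod 41 = 2, so 34^14 ≡ 2 (mod 41).

2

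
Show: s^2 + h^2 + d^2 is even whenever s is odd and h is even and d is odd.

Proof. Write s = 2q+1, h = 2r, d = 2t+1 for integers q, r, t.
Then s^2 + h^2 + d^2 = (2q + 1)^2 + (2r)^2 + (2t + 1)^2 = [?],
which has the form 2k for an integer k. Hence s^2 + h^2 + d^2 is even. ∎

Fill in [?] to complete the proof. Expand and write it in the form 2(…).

2(2q^2 + 2q + 2r^2 + 2t^2 + 2t + 1)

Expanding: (2q + 1)^2 + (2r)^2 + (2t + 1)^2 = 4q^2 + 4q + 4r^2 + 4t^2 + 4t + 2.
Every term is even; pulling out the factor of 2 gives 2(2q^2 + 2q + 2r^2 + 2t^2 + 2t + 1).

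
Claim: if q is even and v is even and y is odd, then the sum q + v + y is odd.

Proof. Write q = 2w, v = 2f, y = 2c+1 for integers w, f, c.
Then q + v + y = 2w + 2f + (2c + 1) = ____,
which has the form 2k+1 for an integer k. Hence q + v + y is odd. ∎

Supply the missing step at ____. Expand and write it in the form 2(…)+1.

2(c + f + w) + 1

2w + 2f + (2c + 1) = 2c + 2f + 2w + 1
= 2(c + f + w) + 1.
Since c + f + w is an integer, the sum is of the form 2k+1 for an integer k.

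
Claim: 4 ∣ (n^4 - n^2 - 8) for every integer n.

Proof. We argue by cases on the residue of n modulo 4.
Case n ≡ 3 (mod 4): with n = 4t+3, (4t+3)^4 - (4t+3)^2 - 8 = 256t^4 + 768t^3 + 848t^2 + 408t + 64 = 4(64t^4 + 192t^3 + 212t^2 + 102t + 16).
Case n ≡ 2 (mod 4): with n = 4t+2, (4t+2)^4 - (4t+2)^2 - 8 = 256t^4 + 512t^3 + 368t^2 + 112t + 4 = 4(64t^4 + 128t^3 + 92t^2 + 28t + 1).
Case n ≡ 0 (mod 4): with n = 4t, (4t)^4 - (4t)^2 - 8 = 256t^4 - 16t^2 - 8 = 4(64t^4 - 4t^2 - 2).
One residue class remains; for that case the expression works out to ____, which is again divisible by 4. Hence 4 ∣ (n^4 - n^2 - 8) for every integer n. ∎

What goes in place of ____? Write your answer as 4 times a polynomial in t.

4(64t^4 + 64t^3 + 20t^2 + 2t - 2)

The residues treated are {3, 2, 0}, so the missing case is n ≡ 1 (mod 4); write n = 4t+1.
Then (4t+1)^4 - (4t+1)^2 - 8 = 256t^4 + 256t^3 + 80t^2 + 8t - 8 = 4(64t^4 + 64t^3 + 20t^2 + 2t - 2).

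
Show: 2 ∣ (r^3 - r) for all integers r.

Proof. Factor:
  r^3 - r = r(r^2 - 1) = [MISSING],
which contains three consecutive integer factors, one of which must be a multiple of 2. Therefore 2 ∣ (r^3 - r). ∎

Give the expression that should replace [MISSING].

(r - 1)r(r + 1)

r(r^2 - 1) = r(r - 1)(r + 1) = (r - 1)r(r + 1).
These three factors are consecutive integers, so their product is divisible by 2.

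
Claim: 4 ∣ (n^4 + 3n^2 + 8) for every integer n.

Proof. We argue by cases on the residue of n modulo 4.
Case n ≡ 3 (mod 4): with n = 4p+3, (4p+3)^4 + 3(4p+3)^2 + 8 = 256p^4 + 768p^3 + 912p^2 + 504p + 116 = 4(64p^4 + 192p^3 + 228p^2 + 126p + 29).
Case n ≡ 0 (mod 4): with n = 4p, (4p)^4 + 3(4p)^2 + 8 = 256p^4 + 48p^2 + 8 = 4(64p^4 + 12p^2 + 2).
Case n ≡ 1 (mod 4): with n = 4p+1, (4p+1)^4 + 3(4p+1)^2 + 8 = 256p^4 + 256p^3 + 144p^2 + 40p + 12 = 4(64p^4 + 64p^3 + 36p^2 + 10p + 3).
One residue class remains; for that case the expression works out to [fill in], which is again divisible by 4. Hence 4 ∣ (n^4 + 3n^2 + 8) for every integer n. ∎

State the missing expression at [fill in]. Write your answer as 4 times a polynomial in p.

4(64p^4 + 128p^3 + 108p^2 + 44p + 9)

Only n ≡ 2 (mod 4) is unaccounted for. Put n = 4p+2:
(4p+2)^4 + 3(4p+2)^2 + 8 expands to 256p^4 + 512p^3 + 432p^2 + 176p + 36,
and factoring out 4 leaves 4(64p^4 + 128p^3 + 108p^2 + 44p + 9).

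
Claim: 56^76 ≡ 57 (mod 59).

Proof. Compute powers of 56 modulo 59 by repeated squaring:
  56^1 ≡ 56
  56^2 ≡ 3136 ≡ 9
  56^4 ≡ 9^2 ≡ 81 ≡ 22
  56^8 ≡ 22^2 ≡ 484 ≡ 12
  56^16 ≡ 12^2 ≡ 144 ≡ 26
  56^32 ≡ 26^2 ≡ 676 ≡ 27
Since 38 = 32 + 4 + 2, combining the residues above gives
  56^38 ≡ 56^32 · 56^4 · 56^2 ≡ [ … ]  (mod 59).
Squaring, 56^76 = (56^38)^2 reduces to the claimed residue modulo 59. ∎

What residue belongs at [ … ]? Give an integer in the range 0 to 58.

36

Multiply the listed residues: 27 · 22 · 9 = 594 → 5346.
Reducing modulo 59: 5346 = 90·59 + 36, so 56^38 ≡ 36.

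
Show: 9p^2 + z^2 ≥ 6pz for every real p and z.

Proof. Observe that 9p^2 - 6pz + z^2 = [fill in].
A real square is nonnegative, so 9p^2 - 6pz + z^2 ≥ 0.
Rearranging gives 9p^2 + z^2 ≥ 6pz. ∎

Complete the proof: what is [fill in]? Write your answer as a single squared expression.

The leading and trailing coefficients are 3^2 and 1^2, and 6 = 2·3·1, so the trinomial is (3p - z)^2.
Hence 9p^2 - 6pz + z^2 ≥ 0.

(3p - z)^2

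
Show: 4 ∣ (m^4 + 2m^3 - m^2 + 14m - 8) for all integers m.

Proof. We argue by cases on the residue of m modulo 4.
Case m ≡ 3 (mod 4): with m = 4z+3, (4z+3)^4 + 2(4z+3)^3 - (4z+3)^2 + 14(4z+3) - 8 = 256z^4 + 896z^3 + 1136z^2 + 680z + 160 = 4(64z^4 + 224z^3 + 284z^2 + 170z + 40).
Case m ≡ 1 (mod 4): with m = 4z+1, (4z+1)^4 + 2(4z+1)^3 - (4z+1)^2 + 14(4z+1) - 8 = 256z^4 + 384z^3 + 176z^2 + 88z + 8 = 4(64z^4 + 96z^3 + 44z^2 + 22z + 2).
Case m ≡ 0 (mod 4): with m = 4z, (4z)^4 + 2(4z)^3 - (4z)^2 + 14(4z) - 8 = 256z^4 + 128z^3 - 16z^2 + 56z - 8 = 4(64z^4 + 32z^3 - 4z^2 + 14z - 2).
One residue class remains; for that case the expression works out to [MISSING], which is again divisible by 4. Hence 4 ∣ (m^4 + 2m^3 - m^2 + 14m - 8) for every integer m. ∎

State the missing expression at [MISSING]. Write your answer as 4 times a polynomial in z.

The residues treated are {3, 1, 0}, so the missing case is m ≡ 2 (mod 4); write m = 4z+2.
Then (4z+2)^4 + 2(4z+2)^3 - (4z+2)^2 + 14(4z+2) - 8 = 256z^4 + 640z^3 + 560z^2 + 264z + 48 = 4(64z^4 + 160z^3 + 140z^2 + 66z + 12).

4(64z^4 + 160z^3 + 140z^2 + 66z + 12)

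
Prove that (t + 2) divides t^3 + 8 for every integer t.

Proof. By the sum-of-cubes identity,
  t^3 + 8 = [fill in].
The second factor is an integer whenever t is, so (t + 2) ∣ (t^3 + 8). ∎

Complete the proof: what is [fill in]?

Polynomial division of t^3 + 8 by t + 2 leaves remainder 0 and quotient t^2 - 2t + 4.
Hence t^3 + 8 = (t + 2)(t^2 - 2t + 4).

(t + 2)(t^2 - 2t + 4)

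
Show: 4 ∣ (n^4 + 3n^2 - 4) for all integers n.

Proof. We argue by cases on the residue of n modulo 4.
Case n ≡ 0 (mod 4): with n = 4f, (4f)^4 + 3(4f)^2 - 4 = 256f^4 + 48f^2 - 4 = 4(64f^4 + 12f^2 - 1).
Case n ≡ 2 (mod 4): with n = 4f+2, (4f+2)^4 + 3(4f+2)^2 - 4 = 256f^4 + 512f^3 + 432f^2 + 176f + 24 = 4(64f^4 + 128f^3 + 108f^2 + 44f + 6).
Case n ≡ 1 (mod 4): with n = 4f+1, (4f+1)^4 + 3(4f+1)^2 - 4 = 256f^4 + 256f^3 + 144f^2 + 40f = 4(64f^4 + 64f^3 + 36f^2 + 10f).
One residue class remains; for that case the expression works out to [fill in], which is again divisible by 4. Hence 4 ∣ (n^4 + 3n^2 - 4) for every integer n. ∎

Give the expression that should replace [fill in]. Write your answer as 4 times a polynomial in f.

4(64f^4 + 192f^3 + 228f^2 + 126f + 26)

The residues treated are {0, 2, 1}, so the missing case is n ≡ 3 (mod 4); write n = 4f+3.
Then (4f+3)^4 + 3(4f+3)^2 - 4 = 256f^4 + 768f^3 + 912f^2 + 504f + 104 = 4(64f^4 + 192f^3 + 228f^2 + 126f + 26).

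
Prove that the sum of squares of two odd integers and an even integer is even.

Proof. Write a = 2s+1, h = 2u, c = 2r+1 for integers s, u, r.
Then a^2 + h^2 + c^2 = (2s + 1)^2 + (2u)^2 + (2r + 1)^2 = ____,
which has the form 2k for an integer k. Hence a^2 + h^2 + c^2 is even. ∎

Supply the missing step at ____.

2(2r^2 + 2r + 2s^2 + 2s + 2u^2 + 1)

(2s + 1)^2 + (2u)^2 + (2r + 1)^2 = 4r^2 + 4r + 4s^2 + 4s + 4u^2 + 2
= 2(2r^2 + 2r + 2s^2 + 2s + 2u^2 + 1).
Since 2r^2 + 2r + 2s^2 + 2s + 2u^2 + 1 is an integer, the sum of squares is of the form 2k for an integer k.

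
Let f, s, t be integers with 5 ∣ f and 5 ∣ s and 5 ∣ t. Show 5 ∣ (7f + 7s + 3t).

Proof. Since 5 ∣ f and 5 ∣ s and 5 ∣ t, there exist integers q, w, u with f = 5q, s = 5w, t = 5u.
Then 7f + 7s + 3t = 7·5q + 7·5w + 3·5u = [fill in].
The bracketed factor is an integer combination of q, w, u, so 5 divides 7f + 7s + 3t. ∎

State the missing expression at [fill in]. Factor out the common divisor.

Pull the common 5 out of every term: 7·5q + 7·5w + 3·5u = 5(7q + 3u + 7w).
7q + 3u + 7w is an integer, which exhibits the divisibility.

5(7q + 3u + 7w)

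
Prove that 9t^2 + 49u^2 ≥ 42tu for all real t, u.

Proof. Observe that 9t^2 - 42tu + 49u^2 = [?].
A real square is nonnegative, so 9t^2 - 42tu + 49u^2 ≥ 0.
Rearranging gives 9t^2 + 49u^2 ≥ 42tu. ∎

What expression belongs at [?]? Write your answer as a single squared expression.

9t^2 - 42tu + 49u^2 is a perfect-square trinomial: the outer terms are (3t)^2 and (7u)^2, and the cross term is -2·3t·7u.
So 9t^2 - 42tu + 49u^2 = (3t - 7u)^2 ≥ 0.

(3t - 7u)^2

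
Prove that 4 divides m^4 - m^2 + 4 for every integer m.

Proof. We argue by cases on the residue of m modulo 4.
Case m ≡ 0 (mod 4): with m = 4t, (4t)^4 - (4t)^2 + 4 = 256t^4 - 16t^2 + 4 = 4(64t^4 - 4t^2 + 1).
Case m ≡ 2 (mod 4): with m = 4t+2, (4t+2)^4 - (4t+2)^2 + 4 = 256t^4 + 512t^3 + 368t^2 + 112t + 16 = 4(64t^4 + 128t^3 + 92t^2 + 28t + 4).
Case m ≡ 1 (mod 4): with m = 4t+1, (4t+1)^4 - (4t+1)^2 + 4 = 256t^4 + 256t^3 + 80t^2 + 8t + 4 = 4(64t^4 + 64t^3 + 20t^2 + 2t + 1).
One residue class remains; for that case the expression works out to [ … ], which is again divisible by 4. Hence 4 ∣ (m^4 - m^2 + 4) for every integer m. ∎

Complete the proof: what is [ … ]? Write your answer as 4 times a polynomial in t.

4(64t^4 + 192t^3 + 212t^2 + 102t + 19)

Only m ≡ 3 (mod 4) is unaccounted for. Put m = 4t+3:
(4t+3)^4 - (4t+3)^2 + 4 expands to 256t^4 + 768t^3 + 848t^2 + 408t + 76,
and factoring out 4 leaves 4(64t^4 + 192t^3 + 212t^2 + 102t + 19).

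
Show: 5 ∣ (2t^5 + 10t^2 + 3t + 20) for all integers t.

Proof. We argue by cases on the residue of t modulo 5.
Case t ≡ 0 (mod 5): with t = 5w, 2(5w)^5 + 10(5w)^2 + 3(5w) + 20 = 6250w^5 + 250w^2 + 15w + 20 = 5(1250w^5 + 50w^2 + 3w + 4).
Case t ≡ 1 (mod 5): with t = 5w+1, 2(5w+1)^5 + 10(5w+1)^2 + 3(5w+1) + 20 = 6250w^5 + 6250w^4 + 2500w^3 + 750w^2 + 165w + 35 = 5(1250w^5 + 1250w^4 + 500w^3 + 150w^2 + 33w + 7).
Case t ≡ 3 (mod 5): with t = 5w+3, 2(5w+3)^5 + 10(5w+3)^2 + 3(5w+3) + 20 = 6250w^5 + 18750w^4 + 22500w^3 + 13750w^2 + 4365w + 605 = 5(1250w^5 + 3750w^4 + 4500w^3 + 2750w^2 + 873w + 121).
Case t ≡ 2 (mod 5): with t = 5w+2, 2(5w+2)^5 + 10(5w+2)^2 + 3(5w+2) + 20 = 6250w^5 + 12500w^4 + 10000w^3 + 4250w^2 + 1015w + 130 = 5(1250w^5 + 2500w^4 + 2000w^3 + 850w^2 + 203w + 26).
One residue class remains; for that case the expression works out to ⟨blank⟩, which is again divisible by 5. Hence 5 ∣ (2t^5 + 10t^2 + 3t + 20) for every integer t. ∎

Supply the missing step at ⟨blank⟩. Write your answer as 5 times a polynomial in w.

The residues treated are {0, 1, 3, 2}, so the missing case is t ≡ 4 (mod 5); write t = 5w+4.
Then 2(5w+4)^5 + 10(5w+4)^2 + 3(5w+4) + 20 = 6250w^5 + 25000w^4 + 40000w^3 + 32250w^2 + 13215w + 2240 = 5(1250w^5 + 5000w^4 + 8000w^3 + 6450w^2 + 2643w + 448).

5(1250w^5 + 5000w^4 + 8000w^3 + 6450w^2 + 2643w + 448)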